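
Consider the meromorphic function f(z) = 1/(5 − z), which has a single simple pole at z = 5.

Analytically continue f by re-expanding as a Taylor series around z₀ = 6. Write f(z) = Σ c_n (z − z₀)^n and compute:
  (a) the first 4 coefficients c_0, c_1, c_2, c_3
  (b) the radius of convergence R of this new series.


Let w = z − z₀, so z = z₀ + w.
Then 5 − z = 5 − (z₀ + w) = (5 − z₀) − w = -1 − w.
f(z) = 1/(-1 − w) = (1/(-1)) · 1/(1 − w/(-1)) = Σ_{n≥0} w^n / (-1)^(n+1).
So c_n = 1/(-1)^(n+1):
  c_0 = 1/(-1)^1 = -1.
  c_1 = 1/(-1)^2 = 1.
  c_2 = 1/(-1)^3 = -1.
  c_3 = 1/(-1)^4 = 1.
The series is valid for |w/d| < 1, i.e. |z − z₀| < |d|.
Radius of convergence: R = |5 − z₀| = |-1| = 1 (distance from z₀ to the singularity z = 5).

c_0 = -1, c_1 = 1, c_2 = -1, c_3 = 1; R = 1.


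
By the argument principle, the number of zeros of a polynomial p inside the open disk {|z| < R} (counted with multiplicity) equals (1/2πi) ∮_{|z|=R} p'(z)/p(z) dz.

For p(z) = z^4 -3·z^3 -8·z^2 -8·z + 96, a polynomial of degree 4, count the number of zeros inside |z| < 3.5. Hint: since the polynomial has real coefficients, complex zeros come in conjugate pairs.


The zeros of p are: 3, 4, (-2 + 2i), (-2 - 2i).
Their magnitudes are: 3, 4, 2.828, 2.828.
Zeros with |z| < R = 3.5: 3, (-2 + 2i), (-2 - 2i).
Count = 3.
By the argument principle, (1/2πi) ∮_{|z|=R} p'(z)/p(z) dz equals exactly this count.

Number of zeros inside |z| < 3.5: 3.


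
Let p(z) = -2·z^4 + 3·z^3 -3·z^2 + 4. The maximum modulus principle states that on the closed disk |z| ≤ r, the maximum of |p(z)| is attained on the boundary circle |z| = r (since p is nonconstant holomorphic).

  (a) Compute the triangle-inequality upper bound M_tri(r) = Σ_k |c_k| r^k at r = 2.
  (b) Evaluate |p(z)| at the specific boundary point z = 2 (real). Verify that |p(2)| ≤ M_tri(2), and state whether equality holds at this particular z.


Coefficients: c_0 = 4, c_1 = 0, c_2 = -3, c_3 = 3, c_4 = -2. Radius r = 2.
Part (a). Triangle bound: M_tri(r) = Σ_k |c_k| r^k
  = |4|·2^0 + |0|·2^1 + |-3|·2^2 + |3|·2^3 + |-2|·2^4
  = 4 + 0 + 12 + 24 + 32 = 72.
This bounds M(r) := max_{|z|=r} |p(z)| from above; equality holds iff all terms c_k z^k can be made to align in phase at a single z on |z|=r.
Part (b). At z = 2 (real, on the circle |z| = r):
  p(2) = (4)·2^0 + (0)·2^1 + (-3)·2^2 + (3)·2^3 + (-2)·2^4 = -16.
  |p(2)| = 16.
Check: |p(2)| = 16 ≤ 72 = M_tri(2). ✓ Equality does not hold at z = 2 (the coefficients have mixed signs, so the terms do not all align in phase there).

M_tri(2) = 72; |p(2)| = 16; equality at z=2: no.


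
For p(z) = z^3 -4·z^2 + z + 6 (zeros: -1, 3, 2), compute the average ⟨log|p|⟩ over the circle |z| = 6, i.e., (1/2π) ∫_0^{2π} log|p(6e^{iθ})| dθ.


Zeros: -1, 2, 3; r = 6.
Inside |z| < r: -1, 2, 3. Outside (|z| ≥ r): ∅.
p(0) = 6, so log|p(0)| = log(6) = 1.7918.
Apply Jensen: I(r) = log|p(0)| + Σ_k log(r/|z_k|), summed over zeros inside |z| < r.
  log(r/|z_k|) for z_k = -1: log(6/1) = 1.7918
  log(r/|z_k|) for z_k = 3: log(6/3) = 0.6931
  log(r/|z_k|) for z_k = 2: log(6/2) = 1.0986
Sum over inside zeros: 3.5835.
I(r) = log|p(0)| + (inside sum) = 1.7918 + 3.5835 = 5.3753.
Closed form (all zeros inside, monic): I(r) = n·log(r) = 3·log(6) = 5.3753. ✓

I(r) ≈ 5.3753.


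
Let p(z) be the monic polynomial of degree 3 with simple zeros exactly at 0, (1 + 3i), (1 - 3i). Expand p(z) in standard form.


The polynomial is p(z) = ∏_{α ∈ S} (z − α), where S = {0, (1 + 3i), (1 - 3i)}.
Expanding the product yields: p(z) = z^3 -2·z^2 + 10·z.
Note conjugate pairs combine to real quadratics: (z − (1+3i))(z − (1−3i)) = z² − 2z + 10.
The resulting polynomial has degree 3 and real coefficients as required.

p(z) = z^3 -2·z^2 + 10·z.


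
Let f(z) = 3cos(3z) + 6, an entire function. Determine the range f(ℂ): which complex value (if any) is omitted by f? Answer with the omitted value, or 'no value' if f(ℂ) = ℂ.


Little Picard bounds the complement of f(ℂ) to at most one point.
cos is entire and surjective onto ℂ: for every w ∈ ℂ, cos(ζ) = w has a solution ζ ∈ ℂ (e.g., via the complex inverse arccos). With ζ = 3z this gives z = ζ/(3). Then 3·cos(3z) takes every value in 3·ℂ = ℂ, and adding 6 is a bijection of ℂ. So f is surjective and omits no value. (Note: only on the real line is cos bounded by [−1, 1].)

Omitted value: no value.


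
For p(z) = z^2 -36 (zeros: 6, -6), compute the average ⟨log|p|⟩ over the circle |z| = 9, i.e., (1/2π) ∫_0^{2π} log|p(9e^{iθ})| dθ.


Zeros: -6, 6; r = 9.
Inside |z| < r: -6, 6. Outside (|z| ≥ r): ∅.
p(0) = -36, so log|p(0)| = log(36) = 3.5835.
Apply Jensen: I(r) = log|p(0)| + Σ_k log(r/|z_k|), summed over zeros inside |z| < r.
  log(r/|z_k|) for z_k = 6: log(9/6) = 0.4055
  log(r/|z_k|) for z_k = -6: log(9/6) = 0.4055
Sum over inside zeros: 0.8109.
I(r) = log|p(0)| + (inside sum) = 3.5835 + 0.8109 = 4.3944.
Closed form (all zeros inside, monic): I(r) = n·log(r) = 2·log(9) = 4.3944. ✓

I(r) ≈ 4.3944.


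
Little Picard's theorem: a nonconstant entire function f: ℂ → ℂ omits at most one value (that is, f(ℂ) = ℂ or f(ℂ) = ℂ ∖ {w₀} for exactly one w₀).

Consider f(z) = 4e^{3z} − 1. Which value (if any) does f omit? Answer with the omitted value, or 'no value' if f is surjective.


Little Picard bounds the complement of f(ℂ) to at most one point.
e^{3z} is never zero on ℂ, so 4·e^{3z} takes every value in ℂ ∖ {0}. Adding -1 shifts the range to ℂ ∖ {-1}. Thus f omits exactly the value -1.

Omitted value: -1.


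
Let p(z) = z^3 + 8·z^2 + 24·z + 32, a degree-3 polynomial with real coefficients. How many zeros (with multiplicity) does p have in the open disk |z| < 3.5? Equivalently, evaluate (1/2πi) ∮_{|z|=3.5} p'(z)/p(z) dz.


The zeros of p are: -4, (-2 + 2i), (-2 - 2i).
Their magnitudes are: 4, 2.828, 2.828.
Zeros with |z| < R = 3.5: (-2 + 2i), (-2 - 2i).
Count = 2.
By the argument principle, (1/2πi) ∮_{|z|=R} p'(z)/p(z) dz equals exactly this count.

Number of zeros inside |z| < 3.5: 2.


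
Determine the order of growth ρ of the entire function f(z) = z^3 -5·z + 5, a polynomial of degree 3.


|f(z)| ≤ Σ|c_k|·r^k = O(r^3) as r → ∞. Polynomial growth is O(e^{r^ε}) for every ε > 0 (since r^3/e^{r^ε} → 0), so ρ ≤ ε for all ε > 0, i.e. ρ = 0. Every nonconstant polynomial has order 0.
Therefore ρ = 0.

Order ρ = 0.


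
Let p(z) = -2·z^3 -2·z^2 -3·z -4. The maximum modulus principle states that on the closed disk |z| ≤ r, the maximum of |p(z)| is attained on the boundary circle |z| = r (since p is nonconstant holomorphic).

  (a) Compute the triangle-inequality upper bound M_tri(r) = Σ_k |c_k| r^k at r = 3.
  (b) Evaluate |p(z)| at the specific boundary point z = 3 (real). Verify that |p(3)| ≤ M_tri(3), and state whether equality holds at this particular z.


Coefficients: c_0 = -4, c_1 = -3, c_2 = -2, c_3 = -2. Radius r = 3.
Part (a). Triangle bound: M_tri(r) = Σ_k |c_k| r^k
  = |-4|·3^0 + |-3|·3^1 + |-2|·3^2 + |-2|·3^3
  = 4 + 9 + 18 + 54 = 85.
This bounds M(r) := max_{|z|=r} |p(z)| from above; equality holds iff all terms c_k z^k can be made to align in phase at a single z on |z|=r.
Part (b). At z = 3 (real, on the circle |z| = r):
  p(3) = (-4)·3^0 + (-3)·3^1 + (-2)·3^2 + (-2)·3^3 = -85.
  |p(3)| = 85.
Since all nonzero coefficients share the same sign, |p(3)| = 85 = M_tri(3); the triangle bound is attained at z = 3, so in fact M(r) = 85.

M_tri(3) = 85; |p(3)| = 85; equality at z=3: yes.


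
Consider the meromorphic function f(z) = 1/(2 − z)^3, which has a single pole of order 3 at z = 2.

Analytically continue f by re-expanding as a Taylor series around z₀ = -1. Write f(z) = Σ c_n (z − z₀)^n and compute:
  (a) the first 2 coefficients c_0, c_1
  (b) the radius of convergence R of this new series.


Let w = z − z₀, so z = z₀ + w.
Then 2 − z = 2 − (z₀ + w) = (2 − z₀) − w = 3 − w.
f(z) = 1/(3 − w)^3 = (1/(3)^3) · (1 − w/(3))^{−3}.
By the binomial series (1−u)^{−3} = Σ_{n≥0} C(n+2, 2) u^n for |u|<1, with u = w/(3):
  c_n = C(n+2, 2) / (3)^(n+3).
  c_0 = 1/(3)^3 = 1/27.
  c_1 = 3/(3)^4 = 1/27.
The series is valid for |w/d| < 1, i.e. |z − z₀| < |d|.
Radius of convergence: R = |2 − z₀| = |3| = 3 (distance from z₀ to the singularity z = 2).

c_0 = 1/27, c_1 = 1/27; R = 3.


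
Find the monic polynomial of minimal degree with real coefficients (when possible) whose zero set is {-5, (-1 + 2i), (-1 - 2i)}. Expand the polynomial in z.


The polynomial is p(z) = ∏_{α ∈ S} (z − α), where S = {-5, (-1 + 2i), (-1 - 2i)}.
Expanding the product yields: p(z) = z^3 + 7·z^2 + 15·z + 25.
Note conjugate pairs combine to real quadratics: (z − (-1+2i))(z − (-1−2i)) = z² + 2z + 5.
The resulting polynomial has degree 3 and real coefficients as required.

p(z) = z^3 + 7·z^2 + 15·z + 25.


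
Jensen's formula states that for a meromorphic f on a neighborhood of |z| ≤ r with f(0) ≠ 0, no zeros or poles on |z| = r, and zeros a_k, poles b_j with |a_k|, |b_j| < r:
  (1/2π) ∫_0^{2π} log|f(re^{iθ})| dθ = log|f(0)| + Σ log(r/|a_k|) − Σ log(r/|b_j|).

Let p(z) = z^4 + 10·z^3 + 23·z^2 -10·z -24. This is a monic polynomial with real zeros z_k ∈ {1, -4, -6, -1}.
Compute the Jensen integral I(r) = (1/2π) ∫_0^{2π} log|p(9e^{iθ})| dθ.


Zeros: -6, -4, -1, 1; r = 9.
Inside |z| < r: -6, -4, -1, 1. Outside (|z| ≥ r): ∅.
p(0) = -24, so log|p(0)| = log(24) = 3.1781.
Apply Jensen: I(r) = log|p(0)| + Σ_k log(r/|z_k|), summed over zeros inside |z| < r.
  log(r/|z_k|) for z_k = 1: log(9/1) = 2.1972
  log(r/|z_k|) for z_k = -4: log(9/4) = 0.8109
  log(r/|z_k|) for z_k = -6: log(9/6) = 0.4055
  log(r/|z_k|) for z_k = -1: log(9/1) = 2.1972
Sum over inside zeros: 5.6108.
I(r) = log|p(0)| + (inside sum) = 3.1781 + 5.6108 = 8.7889.
Closed form (all zeros inside, monic): I(r) = n·log(r) = 4·log(9) = 8.7889. ✓

I(r) ≈ 8.7889.


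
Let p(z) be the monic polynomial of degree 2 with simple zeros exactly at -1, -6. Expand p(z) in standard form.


The polynomial is p(z) = ∏_{α ∈ S} (z − α), where S = {-1, -6}.
Expanding the product yields: p(z) = z^2 + 7·z + 6.
The resulting polynomial has degree 2 and real coefficients as required.

p(z) = z^2 + 7·z + 6.


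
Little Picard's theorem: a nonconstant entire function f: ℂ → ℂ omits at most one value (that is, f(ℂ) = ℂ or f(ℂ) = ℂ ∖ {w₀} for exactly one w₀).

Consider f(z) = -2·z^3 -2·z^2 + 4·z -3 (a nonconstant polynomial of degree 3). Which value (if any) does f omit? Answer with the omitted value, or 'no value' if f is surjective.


Little Picard bounds the complement of f(ℂ) to at most one point.
For every w ∈ ℂ, the equation p(z) − w = 0 is a nonconstant polynomial in z and hence has at least one root by the fundamental theorem of algebra. So p is surjective onto ℂ, omitting no value.

Omitted value: no value.


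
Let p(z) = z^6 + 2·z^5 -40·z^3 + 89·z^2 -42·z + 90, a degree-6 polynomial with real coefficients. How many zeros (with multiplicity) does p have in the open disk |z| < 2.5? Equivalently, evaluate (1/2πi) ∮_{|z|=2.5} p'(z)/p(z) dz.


The zeros of p are: (2 + 1i), (2 - 1i), (0 + 1i), (0 - 1i), (-3 + 3i), (-3 - 3i).
Their magnitudes are: 2.236, 2.236, 1, 1, 4.243, 4.243.
Zeros with |z| < R = 2.5: (2 + 1i), (2 - 1i), (0 + 1i), (0 - 1i).
Count = 4.
By the argument principle, (1/2πi) ∮_{|z|=R} p'(z)/p(z) dz equals exactly this count.

Number of zeros inside |z| < 2.5: 4.


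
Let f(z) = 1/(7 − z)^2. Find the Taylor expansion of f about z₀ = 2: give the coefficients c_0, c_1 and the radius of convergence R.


Let w = z − z₀, so z = z₀ + w.
Then 7 − z = 7 − (z₀ + w) = (7 − z₀) − w = 5 − w.
f(z) = 1/(5 − w)^2 = (1/(5)^2) · (1 − w/(5))^{−2}.
By the binomial series (1−u)^{−2} = Σ_{n≥0} C(n+1, 1) u^n for |u|<1, with u = w/(5):
  c_n = C(n+1, 1) / (5)^(n+2).
  c_0 = 1/(5)^2 = 1/25.
  c_1 = 2/(5)^3 = 2/125.
The series is valid for |w/d| < 1, i.e. |z − z₀| < |d|.
Radius of convergence: R = |7 − z₀| = |5| = 5 (distance from z₀ to the singularity z = 7).

c_0 = 1/25, c_1 = 2/125; R = 5.


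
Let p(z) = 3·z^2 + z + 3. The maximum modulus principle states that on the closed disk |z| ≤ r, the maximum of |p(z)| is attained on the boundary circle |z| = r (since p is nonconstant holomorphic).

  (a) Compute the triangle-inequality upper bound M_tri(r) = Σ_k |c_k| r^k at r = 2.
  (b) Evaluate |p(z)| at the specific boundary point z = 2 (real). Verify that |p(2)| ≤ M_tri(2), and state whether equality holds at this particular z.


Coefficients: c_0 = 3, c_1 = 1, c_2 = 3. Radius r = 2.
Part (a). Triangle bound: M_tri(r) = Σ_k |c_k| r^k
  = |3|·2^0 + |1|·2^1 + |3|·2^2
  = 3 + 2 + 12 = 17.
This bounds M(r) := max_{|z|=r} |p(z)| from above; equality holds iff all terms c_k z^k can be made to align in phase at a single z on |z|=r.
Part (b). At z = 2 (real, on the circle |z| = r):
  p(2) = (3)·2^0 + (1)·2^1 + (3)·2^2 = 17.
  |p(2)| = 17.
Since all nonzero coefficients share the same sign, |p(2)| = 17 = M_tri(2); the triangle bound is attained at z = 2, so in fact M(r) = 17.

M_tri(2) = 17; |p(2)| = 17; equality at z=2: yes.


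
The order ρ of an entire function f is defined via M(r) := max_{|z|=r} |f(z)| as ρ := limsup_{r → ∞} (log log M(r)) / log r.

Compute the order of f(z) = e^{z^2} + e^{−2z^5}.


Each summand is entire of order 2 and 5 respectively (as in the single-exponential case). The order of a sum is at most the max of the orders, so ρ ≤ 5. For the lower bound: on |z|=r choose arg z so that -2z^5 is real positive; then |e^{-2z^5}| = e^{2r^5} while |e^{1z^2}| ≤ e^{1r^2} = o(e^{2r^5}). So |f| ≥ e^{2r^5}(1 − o(1)) and ρ ≥ 5. Hence ρ = max(2, 5) = 5.
Therefore ρ = 5.

Order ρ = 5.


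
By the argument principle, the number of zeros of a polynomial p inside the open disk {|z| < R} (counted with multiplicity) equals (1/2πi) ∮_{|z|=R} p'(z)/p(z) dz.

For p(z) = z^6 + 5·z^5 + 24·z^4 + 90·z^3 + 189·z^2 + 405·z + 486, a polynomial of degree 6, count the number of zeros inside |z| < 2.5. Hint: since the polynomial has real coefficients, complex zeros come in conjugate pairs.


The zeros of p are: (0 + 3i), (0 - 3i), -2, -3, (0 + 3i), (0 - 3i).
Their magnitudes are: 3, 3, 2, 3, 3, 3.
Zeros with |z| < R = 2.5: -2.
Count = 1.
By the argument principle, (1/2πi) ∮_{|z|=R} p'(z)/p(z) dz equals exactly this count.

Number of zeros inside |z| < 2.5: 1.


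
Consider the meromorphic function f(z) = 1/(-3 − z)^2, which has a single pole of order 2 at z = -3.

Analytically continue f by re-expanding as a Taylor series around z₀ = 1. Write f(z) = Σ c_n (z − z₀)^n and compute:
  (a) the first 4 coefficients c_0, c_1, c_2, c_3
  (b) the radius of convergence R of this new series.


Let w = z − z₀, so z = z₀ + w.
Then -3 − z = -3 − (z₀ + w) = (-3 − z₀) − w = -4 − w.
f(z) = 1/(-4 − w)^2 = (1/(-4)^2) · (1 − w/(-4))^{−2}.
By the binomial series (1−u)^{−2} = Σ_{n≥0} C(n+1, 1) u^n for |u|<1, with u = w/(-4):
  c_n = C(n+1, 1) / (-4)^(n+2).
  c_0 = 1/(-4)^2 = 1/16.
  c_1 = 2/(-4)^3 = -1/32.
  c_2 = 3/(-4)^4 = 3/256.
  c_3 = 4/(-4)^5 = -1/256.
The series is valid for |w/d| < 1, i.e. |z − z₀| < |d|.
Radius of convergence: R = |-3 − z₀| = |-4| = 4 (distance from z₀ to the singularity z = -3).

c_0 = 1/16, c_1 = -1/32, c_2 = 3/256, c_3 = -1/256; R = 4.


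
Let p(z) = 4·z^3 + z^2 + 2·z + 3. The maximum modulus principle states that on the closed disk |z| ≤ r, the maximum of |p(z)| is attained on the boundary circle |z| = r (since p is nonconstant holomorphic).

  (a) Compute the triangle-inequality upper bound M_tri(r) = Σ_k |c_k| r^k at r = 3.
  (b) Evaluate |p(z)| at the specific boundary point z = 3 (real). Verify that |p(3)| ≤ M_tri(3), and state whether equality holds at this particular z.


Coefficients: c_0 = 3, c_1 = 2, c_2 = 1, c_3 = 4. Radius r = 3.
Part (a). Triangle bound: M_tri(r) = Σ_k |c_k| r^k
  = |3|·3^0 + |2|·3^1 + |1|·3^2 + |4|·3^3
  = 3 + 6 + 9 + 108 = 126.
This bounds M(r) := max_{|z|=r} |p(z)| from above; equality holds iff all terms c_k z^k can be made to align in phase at a single z on |z|=r.
Part (b). At z = 3 (real, on the circle |z| = r):
  p(3) = (3)·3^0 + (2)·3^1 + (1)·3^2 + (4)·3^3 = 126.
  |p(3)| = 126.
Since all nonzero coefficients share the same sign, |p(3)| = 126 = M_tri(3); the triangle bound is attained at z = 3, so in fact M(r) = 126.

M_tri(3) = 126; |p(3)| = 126; equality at z=3: yes.


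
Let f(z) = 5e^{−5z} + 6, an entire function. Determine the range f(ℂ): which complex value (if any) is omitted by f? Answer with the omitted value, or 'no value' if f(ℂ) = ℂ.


Little Picard bounds the complement of f(ℂ) to at most one point.
e^{−5z} is never zero on ℂ, so 5·e^{−5z} takes every value in ℂ ∖ {0}. Adding 6 shifts the range to ℂ ∖ {6}. Thus f omits exactly the value 6.

Omitted value: 6.


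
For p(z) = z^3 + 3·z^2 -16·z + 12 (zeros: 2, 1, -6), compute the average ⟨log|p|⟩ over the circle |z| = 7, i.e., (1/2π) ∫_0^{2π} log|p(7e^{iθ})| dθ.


Zeros: -6, 1, 2; r = 7.
Inside |z| < r: -6, 1, 2. Outside (|z| ≥ r): ∅.
p(0) = 12, so log|p(0)| = log(12) = 2.4849.
Apply Jensen: I(r) = log|p(0)| + Σ_k log(r/|z_k|), summed over zeros inside |z| < r.
  log(r/|z_k|) for z_k = 2: log(7/2) = 1.2528
  log(r/|z_k|) for z_k = 1: log(7/1) = 1.9459
  log(r/|z_k|) for z_k = -6: log(7/6) = 0.1542
Sum over inside zeros: 3.3528.
I(r) = log|p(0)| + (inside sum) = 2.4849 + 3.3528 = 5.8377.
Closed form (all zeros inside, monic): I(r) = n·log(r) = 3·log(7) = 5.8377. ✓

I(r) ≈ 5.8377.


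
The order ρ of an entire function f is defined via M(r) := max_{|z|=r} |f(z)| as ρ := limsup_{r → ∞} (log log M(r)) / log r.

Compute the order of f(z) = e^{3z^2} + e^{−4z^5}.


Each summand is entire of order 2 and 5 respectively (as in the single-exponential case). The order of a sum is at most the max of the orders, so ρ ≤ 5. For the lower bound: on |z|=r choose arg z so that -4z^5 is real positive; then |e^{-4z^5}| = e^{4r^5} while |e^{3z^2}| ≤ e^{3r^2} = o(e^{4r^5}). So |f| ≥ e^{4r^5}(1 − o(1)) and ρ ≥ 5. Hence ρ = max(2, 5) = 5.
Therefore ρ = 5.

Order ρ = 5.


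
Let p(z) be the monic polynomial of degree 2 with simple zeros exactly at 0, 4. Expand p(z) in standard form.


The polynomial is p(z) = ∏_{α ∈ S} (z − α), where S = {0, 4}.
Expanding the product yields: p(z) = z^2 -4·z.
The resulting polynomial has degree 2 and real coefficients as required.

p(z) = z^2 -4·z.


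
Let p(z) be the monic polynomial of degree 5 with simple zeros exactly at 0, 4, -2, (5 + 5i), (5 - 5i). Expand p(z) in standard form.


The polynomial is p(z) = ∏_{α ∈ S} (z − α), where S = {0, 4, -2, (5 + 5i), (5 - 5i)}.
Expanding the product yields: p(z) = z^5 -12·z^4 + 62·z^3 -20·z^2 -400·z.
Note conjugate pairs combine to real quadratics: (z − (5+5i))(z − (5−5i)) = z² − 10z + 50.
The resulting polynomial has degree 5 and real coefficients as required.

p(z) = z^5 -12·z^4 + 62·z^3 -20·z^2 -400·z.


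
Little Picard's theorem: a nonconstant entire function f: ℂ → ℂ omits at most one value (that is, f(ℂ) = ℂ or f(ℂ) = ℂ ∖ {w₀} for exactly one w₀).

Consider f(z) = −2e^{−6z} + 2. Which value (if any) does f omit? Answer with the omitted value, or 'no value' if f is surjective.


Little Picard bounds the complement of f(ℂ) to at most one point.
e^{−6z} is never zero on ℂ, so -2·e^{−6z} takes every value in ℂ ∖ {0}. Adding 2 shifts the range to ℂ ∖ {2}. Thus f omits exactly the value 2.

Omitted value: 2.


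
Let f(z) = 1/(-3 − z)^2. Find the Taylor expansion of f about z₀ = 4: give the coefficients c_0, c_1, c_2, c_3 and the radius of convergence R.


Let w = z − z₀, so z = z₀ + w.
Then -3 − z = -3 − (z₀ + w) = (-3 − z₀) − w = -7 − w.
f(z) = 1/(-7 − w)^2 = (1/(-7)^2) · (1 − w/(-7))^{−2}.
By the binomial series (1−u)^{−2} = Σ_{n≥0} C(n+1, 1) u^n for |u|<1, with u = w/(-7):
  c_n = C(n+1, 1) / (-7)^(n+2).
  c_0 = 1/(-7)^2 = 1/49.
  c_1 = 2/(-7)^3 = -2/343.
  c_2 = 3/(-7)^4 = 3/2401.
  c_3 = 4/(-7)^5 = -4/16807.
The series is valid for |w/d| < 1, i.e. |z − z₀| < |d|.
Radius of convergence: R = |-3 − z₀| = |-7| = 7 (distance from z₀ to the singularity z = -3).

c_0 = 1/49, c_1 = -2/343, c_2 = 3/2401, c_3 = -4/16807; R = 7.


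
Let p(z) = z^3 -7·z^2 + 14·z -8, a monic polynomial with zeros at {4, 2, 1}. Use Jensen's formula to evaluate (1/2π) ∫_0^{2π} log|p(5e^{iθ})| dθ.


Zeros: 1, 2, 4; r = 5.
Inside |z| < r: 1, 2, 4. Outside (|z| ≥ r): ∅.
p(0) = -8, so log|p(0)| = log(8) = 2.0794.
Apply Jensen: I(r) = log|p(0)| + Σ_k log(r/|z_k|), summed over zeros inside |z| < r.
  log(r/|z_k|) for z_k = 4: log(5/4) = 0.2231
  log(r/|z_k|) for z_k = 2: log(5/2) = 0.9163
  log(r/|z_k|) for z_k = 1: log(5/1) = 1.6094
Sum over inside zeros: 2.7489.
I(r) = log|p(0)| + (inside sum) = 2.0794 + 2.7489 = 4.8283.
Closed form (all zeros inside, monic): I(r) = n·log(r) = 3·log(5) = 4.8283. ✓

I(r) ≈ 4.8283.


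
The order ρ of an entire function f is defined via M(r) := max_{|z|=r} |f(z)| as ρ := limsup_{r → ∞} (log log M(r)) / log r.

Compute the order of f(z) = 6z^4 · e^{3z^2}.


M(r) = max_{|z|=r} |6|·|z|^4·|e^{3z^2}| = 6·r^4 · e^{3r^2} (the factors attain their maxima compatibly on |z|=r). Then log M(r) = log 6 + 4·log r + 3r^2, dominated by the last term, so log log M(r) ~ 2·log r. The polynomial factor 6z^4 contributes only a log r term and does not affect the order. ρ = 2.
Therefore ρ = 2.

Order ρ = 2.


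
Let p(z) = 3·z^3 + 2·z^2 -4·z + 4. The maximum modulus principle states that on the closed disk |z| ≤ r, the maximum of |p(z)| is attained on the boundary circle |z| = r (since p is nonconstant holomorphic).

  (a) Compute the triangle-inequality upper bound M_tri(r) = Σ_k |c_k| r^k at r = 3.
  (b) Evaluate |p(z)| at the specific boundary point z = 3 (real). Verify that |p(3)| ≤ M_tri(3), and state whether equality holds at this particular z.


Coefficients: c_0 = 4, c_1 = -4, c_2 = 2, c_3 = 3. Radius r = 3.
Part (a). Triangle bound: M_tri(r) = Σ_k |c_k| r^k
  = |4|·3^0 + |-4|·3^1 + |2|·3^2 + |3|·3^3
  = 4 + 12 + 18 + 81 = 115.
This bounds M(r) := max_{|z|=r} |p(z)| from above; equality holds iff all terms c_k z^k can be made to align in phase at a single z on |z|=r.
Part (b). At z = 3 (real, on the circle |z| = r):
  p(3) = (4)·3^0 + (-4)·3^1 + (2)·3^2 + (3)·3^3 = 91.
  |p(3)| = 91.
Check: |p(3)| = 91 ≤ 115 = M_tri(3). ✓ Equality does not hold at z = 3 (the coefficients have mixed signs, so the terms do not all align in phase there).

M_tri(3) = 115; |p(3)| = 91; equality at z=3: no.


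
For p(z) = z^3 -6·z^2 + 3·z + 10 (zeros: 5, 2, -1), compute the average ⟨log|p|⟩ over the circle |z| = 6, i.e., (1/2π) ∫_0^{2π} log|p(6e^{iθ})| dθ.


Zeros: -1, 2, 5; r = 6.
Inside |z| < r: -1, 2, 5. Outside (|z| ≥ r): ∅.
p(0) = 10, so log|p(0)| = log(10) = 2.3026.
Apply Jensen: I(r) = log|p(0)| + Σ_k log(r/|z_k|), summed over zeros inside |z| < r.
  log(r/|z_k|) for z_k = 5: log(6/5) = 0.1823
  log(r/|z_k|) for z_k = 2: log(6/2) = 1.0986
  log(r/|z_k|) for z_k = -1: log(6/1) = 1.7918
Sum over inside zeros: 3.0727.
I(r) = log|p(0)| + (inside sum) = 2.3026 + 3.0727 = 5.3753.
Closed form (all zeros inside, monic): I(r) = n·log(r) = 3·log(6) = 5.3753. ✓

I(r) ≈ 5.3753.


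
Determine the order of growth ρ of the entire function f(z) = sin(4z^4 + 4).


Write sin(w) = (e^{iw} ± e^{−iw})/(2 or 2i), so |sin(w)| ≤ e^{|w|}. With w = 4z^4 + 4, |w| ≤ 4r^4 + 4 on |z|=r, giving M(r) ≤ e^{4r^4 + 4} and ρ ≤ 4. For the lower bound, choose z on |z|=r with 4z^4 purely imaginary of modulus 4r^4; then |sin(4z^4 + 4)| grows like e^{4r^4}/2, so ρ ≥ 4. Hence ρ = 4.
Therefore ρ = 4.

Order ρ = 4.


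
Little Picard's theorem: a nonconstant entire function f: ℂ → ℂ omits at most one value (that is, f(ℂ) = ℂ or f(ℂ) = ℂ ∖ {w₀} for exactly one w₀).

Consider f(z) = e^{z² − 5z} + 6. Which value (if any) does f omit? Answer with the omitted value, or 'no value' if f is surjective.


Little Picard bounds the complement of f(ℂ) to at most one point.
The exponent g(z) = z² − 5z is a nonconstant polynomial, hence surjective onto ℂ. So e^{g(z)} takes every value in {e^w : w ∈ ℂ} = ℂ ∖ {0}. Adding 6 shifts the range to ℂ ∖ {6}. f omits exactly 6.

Omitted value: 6.


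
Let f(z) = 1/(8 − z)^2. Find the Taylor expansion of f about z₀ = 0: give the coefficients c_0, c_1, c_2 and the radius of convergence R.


Let w = z − z₀, so z = z₀ + w.
Then 8 − z = 8 − (z₀ + w) = (8 − z₀) − w = 8 − w.
f(z) = 1/(8 − w)^2 = (1/(8)^2) · (1 − w/(8))^{−2}.
By the binomial series (1−u)^{−2} = Σ_{n≥0} C(n+1, 1) u^n for |u|<1, with u = w/(8):
  c_n = C(n+1, 1) / (8)^(n+2).
  c_0 = 1/(8)^2 = 1/64.
  c_1 = 2/(8)^3 = 1/256.
  c_2 = 3/(8)^4 = 3/4096.
The series is valid for |w/d| < 1, i.e. |z − z₀| < |d|.
Radius of convergence: R = |8 − z₀| = |8| = 8 (distance from z₀ to the singularity z = 8).

c_0 = 1/64, c_1 = 1/256, c_2 = 3/4096; R = 8.


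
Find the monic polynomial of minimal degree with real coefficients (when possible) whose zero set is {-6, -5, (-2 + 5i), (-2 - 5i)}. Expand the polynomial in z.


The polynomial is p(z) = ∏_{α ∈ S} (z − α), where S = {-6, -5, (-2 + 5i), (-2 - 5i)}.
Expanding the product yields: p(z) = z^4 + 15·z^3 + 103·z^2 + 439·z + 870.
Note conjugate pairs combine to real quadratics: (z − (-2+5i))(z − (-2−5i)) = z² + 4z + 29.
The resulting polynomial has degree 4 and real coefficients as required.

p(z) = z^4 + 15·z^3 + 103·z^2 + 439·z + 870.


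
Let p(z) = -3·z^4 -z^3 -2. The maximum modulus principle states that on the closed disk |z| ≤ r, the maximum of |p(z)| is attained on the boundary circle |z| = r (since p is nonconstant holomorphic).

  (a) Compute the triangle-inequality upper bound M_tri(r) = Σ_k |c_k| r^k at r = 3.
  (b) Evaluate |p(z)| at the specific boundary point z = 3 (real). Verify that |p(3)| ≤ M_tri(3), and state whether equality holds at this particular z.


Coefficients: c_0 = -2, c_1 = 0, c_2 = 0, c_3 = -1, c_4 = -3. Radius r = 3.
Part (a). Triangle bound: M_tri(r) = Σ_k |c_k| r^k
  = |-2|·3^0 + |0|·3^1 + |0|·3^2 + |-1|·3^3 + |-3|·3^4
  = 2 + 0 + 0 + 27 + 243 = 272.
This bounds M(r) := max_{|z|=r} |p(z)| from above; equality holds iff all terms c_k z^k can be made to align in phase at a single z on |z|=r.
Part (b). At z = 3 (real, on the circle |z| = r):
  p(3) = (-2)·3^0 + (0)·3^1 + (0)·3^2 + (-1)·3^3 + (-3)·3^4 = -272.
  |p(3)| = 272.
Since all nonzero coefficients share the same sign, |p(3)| = 272 = M_tri(3); the triangle bound is attained at z = 3, so in fact M(r) = 272.

M_tri(3) = 272; |p(3)| = 272; equality at z=3: yes.


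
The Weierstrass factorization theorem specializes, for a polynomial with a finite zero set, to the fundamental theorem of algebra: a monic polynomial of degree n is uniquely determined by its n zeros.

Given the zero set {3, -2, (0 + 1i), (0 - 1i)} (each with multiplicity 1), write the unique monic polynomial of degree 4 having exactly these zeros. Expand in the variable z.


The polynomial is p(z) = ∏_{α ∈ S} (z − α), where S = {3, -2, (0 + 1i), (0 - 1i)}.
Expanding the product yields: p(z) = z^4 -z^3 -5·z^2 -z -6.
Note conjugate pairs combine to real quadratics: (z − (0+1i))(z − (0−1i)) = z² + 1.
The resulting polynomial has degree 4 and real coefficients as required.

p(z) = z^4 -z^3 -5·z^2 -z -6.


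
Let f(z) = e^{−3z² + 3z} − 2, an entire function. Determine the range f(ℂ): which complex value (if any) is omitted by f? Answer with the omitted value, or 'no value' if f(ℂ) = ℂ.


Little Picard bounds the complement of f(ℂ) to at most one point.
The exponent g(z) = −3z² + 3z is a nonconstant polynomial, hence surjective onto ℂ. So e^{g(z)} takes every value in {e^w : w ∈ ℂ} = ℂ ∖ {0}. Adding -2 shifts the range to ℂ ∖ {-2}. f omits exactly -2.

Omitted value: -2.


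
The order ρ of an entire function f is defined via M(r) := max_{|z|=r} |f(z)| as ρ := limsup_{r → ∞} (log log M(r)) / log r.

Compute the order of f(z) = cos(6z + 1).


cos(w) is a linear combination of e^{iw} and e^{−iw} (or e^w, e^{−w} in the hyperbolic case), so |cos(w)| ≤ e^{|w|}. With w = 6z + 1, |w| ≤ 6|z| + 1 = 6r + 1 on |z| = r, giving M(r) ≤ e^{6r + 1}, so ρ ≤ 1. On a suitable ray (z = it for sin/cos; z = t for sinh/cosh, t real → ∞), |cos(6z + 1)| grows like e^{6|t|}/2, so ρ ≥ 1. Hence ρ = 1.
Therefore ρ = 1.

Order ρ = 1.


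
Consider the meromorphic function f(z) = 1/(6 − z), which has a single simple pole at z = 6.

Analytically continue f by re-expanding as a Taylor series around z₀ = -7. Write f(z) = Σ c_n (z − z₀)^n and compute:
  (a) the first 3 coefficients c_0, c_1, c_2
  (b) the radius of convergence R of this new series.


Let w = z − z₀, so z = z₀ + w.
Then 6 − z = 6 − (z₀ + w) = (6 − z₀) − w = 13 − w.
f(z) = 1/(13 − w) = (1/(13)) · 1/(1 − w/(13)) = Σ_{n≥0} w^n / (13)^(n+1).
So c_n = 1/(13)^(n+1):
  c_0 = 1/(13)^1 = 1/13.
  c_1 = 1/(13)^2 = 1/169.
  c_2 = 1/(13)^3 = 1/2197.
The series is valid for |w/d| < 1, i.e. |z − z₀| < |d|.
Radius of convergence: R = |6 − z₀| = |13| = 13 (distance from z₀ to the singularity z = 6).

c_0 = 1/13, c_1 = 1/169, c_2 = 1/2197; R = 13.


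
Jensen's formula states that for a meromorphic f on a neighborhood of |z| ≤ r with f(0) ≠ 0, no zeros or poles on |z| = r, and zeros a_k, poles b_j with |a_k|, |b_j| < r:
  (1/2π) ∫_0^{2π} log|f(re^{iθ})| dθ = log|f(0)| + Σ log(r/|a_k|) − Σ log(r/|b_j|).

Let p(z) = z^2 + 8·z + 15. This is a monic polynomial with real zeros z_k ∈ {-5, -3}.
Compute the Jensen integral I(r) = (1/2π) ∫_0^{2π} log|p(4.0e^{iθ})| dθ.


Zeros: -5, -3; r = 4.0.
Inside |z| < r: -3. Outside (|z| ≥ r): -5.
p(0) = 15, so log|p(0)| = log(15) = 2.7081.
Apply Jensen: I(r) = log|p(0)| + Σ_k log(r/|z_k|), summed over zeros inside |z| < r.
  log(r/|z_k|) for z_k = -3: log(4.0/3) = 0.2877
  Outside zeros (-5) contribute nothing to the Jensen sum.
Sum over inside zeros: 0.2877.
I(r) = log|p(0)| + (inside sum) = 2.7081 + 0.2877 = 2.9957.
Note: since some zeros are outside |z| ≤ r, the simplified n·log(r) form does NOT apply — only the inside zeros contribute.

I(r) ≈ 2.9957.


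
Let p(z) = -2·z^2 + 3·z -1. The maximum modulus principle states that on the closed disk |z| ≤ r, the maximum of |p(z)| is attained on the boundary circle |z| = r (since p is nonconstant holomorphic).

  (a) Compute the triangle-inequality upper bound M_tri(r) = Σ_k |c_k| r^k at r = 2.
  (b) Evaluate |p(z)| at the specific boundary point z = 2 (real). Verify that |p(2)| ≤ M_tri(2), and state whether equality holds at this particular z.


Coefficients: c_0 = -1, c_1 = 3, c_2 = -2. Radius r = 2.
Part (a). Triangle bound: M_tri(r) = Σ_k |c_k| r^k
  = |-1|·2^0 + |3|·2^1 + |-2|·2^2
  = 1 + 6 + 8 = 15.
This bounds M(r) := max_{|z|=r} |p(z)| from above; equality holds iff all terms c_k z^k can be made to align in phase at a single z on |z|=r.
Part (b). At z = 2 (real, on the circle |z| = r):
  p(2) = (-1)·2^0 + (3)·2^1 + (-2)·2^2 = -3.
  |p(2)| = 3.
Check: |p(2)| = 3 ≤ 15 = M_tri(2). ✓ Equality does not hold at z = 2 (the coefficients have mixed signs, so the terms do not all align in phase there).

M_tri(2) = 15; |p(2)| = 3; equality at z=2: no.


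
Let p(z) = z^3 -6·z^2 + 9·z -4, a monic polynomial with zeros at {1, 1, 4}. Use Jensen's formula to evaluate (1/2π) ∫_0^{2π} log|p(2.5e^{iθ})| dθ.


Zeros: 1, 1, 4; r = 2.5.
Inside |z| < r: 1, 1. Outside (|z| ≥ r): 4.
p(0) = -4, so log|p(0)| = log(4) = 1.3863.
Apply Jensen: I(r) = log|p(0)| + Σ_k log(r/|z_k|), summed over zeros inside |z| < r.
  log(r/|z_k|) for z_k = 1: log(2.5/1) = 0.9163
  log(r/|z_k|) for z_k = 1: log(2.5/1) = 0.9163
  Outside zeros (4) contribute nothing to the Jensen sum.
Sum over inside zeros: 1.8326.
I(r) = log|p(0)| + (inside sum) = 1.3863 + 1.8326 = 3.2189.
Note: since some zeros are outside |z| ≤ r, the simplified n·log(r) form does NOT apply — only the inside zeros contribute.

I(r) ≈ 3.2189.


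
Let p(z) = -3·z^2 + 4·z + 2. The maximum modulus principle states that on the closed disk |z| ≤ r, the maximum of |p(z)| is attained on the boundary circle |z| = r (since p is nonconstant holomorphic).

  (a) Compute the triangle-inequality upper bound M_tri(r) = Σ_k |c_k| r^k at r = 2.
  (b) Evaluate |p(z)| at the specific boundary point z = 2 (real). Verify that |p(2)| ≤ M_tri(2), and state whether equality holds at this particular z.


Coefficients: c_0 = 2, c_1 = 4, c_2 = -3. Radius r = 2.
Part (a). Triangle bound: M_tri(r) = Σ_k |c_k| r^k
  = |2|·2^0 + |4|·2^1 + |-3|·2^2
  = 2 + 8 + 12 = 22.
This bounds M(r) := max_{|z|=r} |p(z)| from above; equality holds iff all terms c_k z^k can be made to align in phase at a single z on |z|=r.
Part (b). At z = 2 (real, on the circle |z| = r):
  p(2) = (2)·2^0 + (4)·2^1 + (-3)·2^2 = -2.
  |p(2)| = 2.
Check: |p(2)| = 2 ≤ 22 = M_tri(2). ✓ Equality does not hold at z = 2 (the coefficients have mixed signs, so the terms do not all align in phase there).

M_tri(2) = 22; |p(2)| = 2; equality at z=2: no.


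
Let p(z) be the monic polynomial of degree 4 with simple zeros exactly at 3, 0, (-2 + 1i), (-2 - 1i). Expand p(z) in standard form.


The polynomial is p(z) = ∏_{α ∈ S} (z − α), where S = {3, 0, (-2 + 1i), (-2 - 1i)}.
Expanding the product yields: p(z) = z^4 + z^3 -7·z^2 -15·z.
Note conjugate pairs combine to real quadratics: (z − (-2+1i))(z − (-2−1i)) = z² + 4z + 5.
The resulting polynomial has degree 4 and real coefficients as required.

p(z) = z^4 + z^3 -7·z^2 -15·z.


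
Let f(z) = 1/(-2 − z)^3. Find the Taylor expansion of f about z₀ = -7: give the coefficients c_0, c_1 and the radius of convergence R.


Let w = z − z₀, so z = z₀ + w.
Then -2 − z = -2 − (z₀ + w) = (-2 − z₀) − w = 5 − w.
f(z) = 1/(5 − w)^3 = (1/(5)^3) · (1 − w/(5))^{−3}.
By the binomial series (1−u)^{−3} = Σ_{n≥0} C(n+2, 2) u^n for |u|<1, with u = w/(5):
  c_n = C(n+2, 2) / (5)^(n+3).
  c_0 = 1/(5)^3 = 1/125.
  c_1 = 3/(5)^4 = 3/625.
The series is valid for |w/d| < 1, i.e. |z − z₀| < |d|.
Radius of convergence: R = |-2 − z₀| = |5| = 5 (distance from z₀ to the singularity z = -2).

c_0 = 1/125, c_1 = 3/625; R = 5.


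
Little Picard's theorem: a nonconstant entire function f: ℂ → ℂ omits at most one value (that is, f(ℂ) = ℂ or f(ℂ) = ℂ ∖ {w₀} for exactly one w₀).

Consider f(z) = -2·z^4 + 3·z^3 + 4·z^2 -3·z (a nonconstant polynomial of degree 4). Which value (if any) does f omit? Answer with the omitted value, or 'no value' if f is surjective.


Little Picard bounds the complement of f(ℂ) to at most one point.
For every w ∈ ℂ, the equation p(z) − w = 0 is a nonconstant polynomial in z and hence has at least one root by the fundamental theorem of algebra. So p is surjective onto ℂ, omitting no value.

Omitted value: no value.


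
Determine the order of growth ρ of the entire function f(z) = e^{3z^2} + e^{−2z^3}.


Each summand is entire of order 2 and 3 respectively (as in the single-exponential case). The order of a sum is at most the max of the orders, so ρ ≤ 3. For the lower bound: on |z|=r choose arg z so that -2z^3 is real positive; then |e^{-2z^3}| = e^{2r^3} while |e^{3z^2}| ≤ e^{3r^2} = o(e^{2r^3}). So |f| ≥ e^{2r^3}(1 − o(1)) and ρ ≥ 3. Hence ρ = max(2, 3) = 3.
Therefore ρ = 3.

Order ρ = 3.


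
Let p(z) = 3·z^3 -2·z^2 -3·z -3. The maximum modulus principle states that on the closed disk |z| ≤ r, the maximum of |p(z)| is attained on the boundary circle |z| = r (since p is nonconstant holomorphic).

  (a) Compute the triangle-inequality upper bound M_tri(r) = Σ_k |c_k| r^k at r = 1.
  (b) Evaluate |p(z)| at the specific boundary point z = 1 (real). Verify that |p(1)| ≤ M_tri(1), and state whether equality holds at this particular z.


Coefficients: c_0 = -3, c_1 = -3, c_2 = -2, c_3 = 3. Radius r = 1.
Part (a). Triangle bound: M_tri(r) = Σ_k |c_k| r^k
  = |-3|·1^0 + |-3|·1^1 + |-2|·1^2 + |3|·1^3
  = 3 + 3 + 2 + 3 = 11.
This bounds M(r) := max_{|z|=r} |p(z)| from above; equality holds iff all terms c_k z^k can be made to align in phase at a single z on |z|=r.
Part (b). At z = 1 (real, on the circle |z| = r):
  p(1) = (-3)·1^0 + (-3)·1^1 + (-2)·1^2 + (3)·1^3 = -5.
  |p(1)| = 5.
Check: |p(1)| = 5 ≤ 11 = M_tri(1). ✓ Equality does not hold at z = 1 (the coefficients have mixed signs, so the terms do not all align in phase there).

M_tri(1) = 11; |p(1)| = 5; equality at z=1: no.


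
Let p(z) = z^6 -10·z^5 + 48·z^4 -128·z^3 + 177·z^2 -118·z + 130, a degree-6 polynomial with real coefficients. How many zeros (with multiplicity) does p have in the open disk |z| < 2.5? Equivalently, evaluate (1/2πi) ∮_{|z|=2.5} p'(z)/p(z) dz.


The zeros of p are: (3 + 1i), (3 - 1i), (0 + 1i), (0 - 1i), (2 + 3i), (2 - 3i).
Their magnitudes are: 3.162, 3.162, 1, 1, 3.606, 3.606.
Zeros with |z| < R = 2.5: (0 + 1i), (0 - 1i).
Count = 2.
By the argument principle, (1/2πi) ∮_{|z|=R} p'(z)/p(z) dz equals exactly this count.

Number of zeros inside |z| < 2.5: 2.


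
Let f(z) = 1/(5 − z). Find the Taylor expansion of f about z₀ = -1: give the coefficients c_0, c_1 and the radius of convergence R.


Let w = z − z₀, so z = z₀ + w.
Then 5 − z = 5 − (z₀ + w) = (5 − z₀) − w = 6 − w.
f(z) = 1/(6 − w) = (1/(6)) · 1/(1 − w/(6)) = Σ_{n≥0} w^n / (6)^(n+1).
So c_n = 1/(6)^(n+1):
  c_0 = 1/(6)^1 = 1/6.
  c_1 = 1/(6)^2 = 1/36.
The series is valid for |w/d| < 1, i.e. |z − z₀| < |d|.
Radius of convergence: R = |5 − z₀| = |6| = 6 (distance from z₀ to the singularity z = 5).

c_0 = 1/6, c_1 = 1/36; R = 6.


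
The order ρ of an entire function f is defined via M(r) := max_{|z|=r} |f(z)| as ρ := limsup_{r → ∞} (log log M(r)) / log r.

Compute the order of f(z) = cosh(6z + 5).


cosh(w) is a linear combination of e^{iw} and e^{−iw} (or e^w, e^{−w} in the hyperbolic case), so |cosh(w)| ≤ e^{|w|}. With w = 6z + 5, |w| ≤ 6|z| + 5 = 6r + 5 on |z| = r, giving M(r) ≤ e^{6r + 5}, so ρ ≤ 1. On a suitable ray (z = it for sin/cos; z = t for sinh/cosh, t real → ∞), |cosh(6z + 5)| grows like e^{6|t|}/2, so ρ ≥ 1. Hence ρ = 1.
Therefore ρ = 1.

Order ρ = 1.


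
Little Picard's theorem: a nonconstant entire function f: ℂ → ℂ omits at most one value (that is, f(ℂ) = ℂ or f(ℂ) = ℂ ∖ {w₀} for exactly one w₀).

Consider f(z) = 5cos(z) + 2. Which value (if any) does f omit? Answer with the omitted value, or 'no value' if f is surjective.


Little Picard bounds the complement of f(ℂ) to at most one point.
cos is entire and surjective onto ℂ: for every w ∈ ℂ, cos(ζ) = w has a solution ζ ∈ ℂ (e.g., via the complex inverse arccos). With ζ = z this gives z = ζ/(1). Then 5·cos(z) takes every value in 5·ℂ = ℂ, and adding 2 is a bijection of ℂ. So f is surjective and omits no value. (Note: only on the real line is cos bounded by [−1, 1].)

Omitted value: no value.


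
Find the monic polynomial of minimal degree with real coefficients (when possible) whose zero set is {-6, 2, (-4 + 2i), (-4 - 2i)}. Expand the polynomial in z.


The polynomial is p(z) = ∏_{α ∈ S} (z − α), where S = {-6, 2, (-4 + 2i), (-4 - 2i)}.
Expanding the product yields: p(z) = z^4 + 12·z^3 + 40·z^2 -16·z -240.
Note conjugate pairs combine to real quadratics: (z − (-4+2i))(z − (-4−2i)) = z² + 8z + 20.
The resulting polynomial has degree 4 and real coefficients as required.

p(z) = z^4 + 12·z^3 + 40·z^2 -16·z -240.


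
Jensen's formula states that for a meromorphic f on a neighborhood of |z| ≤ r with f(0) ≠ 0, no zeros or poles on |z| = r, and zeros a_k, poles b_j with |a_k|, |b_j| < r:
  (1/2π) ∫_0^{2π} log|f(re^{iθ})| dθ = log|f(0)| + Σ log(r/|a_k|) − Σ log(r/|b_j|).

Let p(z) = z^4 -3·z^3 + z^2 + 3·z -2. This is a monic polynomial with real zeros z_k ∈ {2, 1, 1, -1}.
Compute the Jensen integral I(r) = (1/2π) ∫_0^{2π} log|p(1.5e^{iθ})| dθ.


Zeros: -1, 1, 1, 2; r = 1.5.
Inside |z| < r: -1, 1, 1. Outside (|z| ≥ r): 2.
p(0) = -2, so log|p(0)| = log(2) = 0.6931.
Apply Jensen: I(r) = log|p(0)| + Σ_k log(r/|z_k|), summed over zeros inside |z| < r.
  log(r/|z_k|) for z_k = 1: log(1.5/1) = 0.4055
  log(r/|z_k|) for z_k = 1: log(1.5/1) = 0.4055
  log(r/|z_k|) for z_k = -1: log(1.5/1) = 0.4055
  Outside zeros (2) contribute nothing to the Jensen sum.
Sum over inside zeros: 1.2164.
I(r) = log|p(0)| + (inside sum) = 0.6931 + 1.2164 = 1.9095.
Note: since some zeros are outside |z| ≤ r, the simplified n·log(r) form does NOT apply — only the inside zeros contribute.

I(r) ≈ 1.9095.
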